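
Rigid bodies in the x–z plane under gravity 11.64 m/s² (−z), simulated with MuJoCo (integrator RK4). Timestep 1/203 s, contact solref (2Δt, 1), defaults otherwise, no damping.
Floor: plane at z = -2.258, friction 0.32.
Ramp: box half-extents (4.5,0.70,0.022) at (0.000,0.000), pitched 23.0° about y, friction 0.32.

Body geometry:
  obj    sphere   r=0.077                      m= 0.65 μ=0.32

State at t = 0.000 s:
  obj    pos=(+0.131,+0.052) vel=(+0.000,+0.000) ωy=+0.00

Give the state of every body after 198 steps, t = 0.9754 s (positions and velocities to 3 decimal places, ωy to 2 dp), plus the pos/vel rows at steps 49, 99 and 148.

State at t = 0.9754 s:
  obj    pos=(+1.554,-0.552) vel=(+2.917,-1.238) ωy=+41.14

Key-timestep trajectory:
   step    t(s)  obj.x    obj.z    obj.vx   obj.vz 
     49  0.2414   +0.218  +0.015  +0.722  -0.306
     99  0.4877   +0.487  -0.099  +1.459  -0.619
    148  0.7291   +0.926  -0.285  +2.180  -0.925


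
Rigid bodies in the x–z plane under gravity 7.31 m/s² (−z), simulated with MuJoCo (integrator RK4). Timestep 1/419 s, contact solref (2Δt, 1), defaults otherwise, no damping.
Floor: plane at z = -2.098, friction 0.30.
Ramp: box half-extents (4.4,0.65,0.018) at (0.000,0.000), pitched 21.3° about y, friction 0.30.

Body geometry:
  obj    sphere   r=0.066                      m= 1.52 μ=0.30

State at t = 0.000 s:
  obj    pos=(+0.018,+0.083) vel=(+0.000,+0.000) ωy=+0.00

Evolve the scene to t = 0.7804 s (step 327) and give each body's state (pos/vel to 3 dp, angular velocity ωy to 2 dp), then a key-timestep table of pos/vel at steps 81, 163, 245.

State at t = 0.7804 s:
  obj    pos=(+0.556,-0.127) vel=(+1.379,-0.538) ωy=+22.43

Key-timestep trajectory:
   step    t(s)  obj.x    obj.z    obj.vx   obj.vz 
     81  0.1933   +0.051  +0.070  +0.342  -0.133
    163  0.3890   +0.152  +0.031  +0.687  -0.268
    245  0.5847   +0.320  -0.035  +1.033  -0.403


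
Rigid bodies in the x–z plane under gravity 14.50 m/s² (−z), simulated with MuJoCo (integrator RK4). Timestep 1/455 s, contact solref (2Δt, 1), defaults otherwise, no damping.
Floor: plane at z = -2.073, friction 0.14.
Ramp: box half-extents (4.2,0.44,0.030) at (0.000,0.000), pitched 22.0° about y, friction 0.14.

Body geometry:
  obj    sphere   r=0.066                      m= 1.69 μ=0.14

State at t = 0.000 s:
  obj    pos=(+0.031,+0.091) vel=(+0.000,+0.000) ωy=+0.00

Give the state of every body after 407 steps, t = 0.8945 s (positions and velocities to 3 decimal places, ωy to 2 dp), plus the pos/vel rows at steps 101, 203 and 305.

State at t = 0.8945 s:
  obj    pos=(+1.470,-0.491) vel=(+3.218,-1.300) ωy=+52.58

Key-timestep trajectory:
   step    t(s)  obj.x    obj.z    obj.vx   obj.vz 
    101  0.2220   +0.120  +0.055  +0.799  -0.323
    203  0.4462   +0.389  -0.054  +1.605  -0.649
    305  0.6703   +0.839  -0.236  +2.412  -0.974


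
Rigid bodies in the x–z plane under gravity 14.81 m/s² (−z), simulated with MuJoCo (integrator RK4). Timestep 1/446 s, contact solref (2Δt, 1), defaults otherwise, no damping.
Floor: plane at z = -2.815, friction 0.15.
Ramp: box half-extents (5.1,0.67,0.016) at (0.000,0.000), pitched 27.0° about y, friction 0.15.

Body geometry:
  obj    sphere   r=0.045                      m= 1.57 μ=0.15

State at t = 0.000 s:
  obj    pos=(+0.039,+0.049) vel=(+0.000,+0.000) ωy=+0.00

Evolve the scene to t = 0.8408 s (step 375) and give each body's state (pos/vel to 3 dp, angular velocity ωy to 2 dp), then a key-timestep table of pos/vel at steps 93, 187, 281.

State at t = 0.8408 s:
  obj    pos=(+1.552,-0.722) vel=(+3.598,-1.833) ωy=+89.72

Key-timestep trajectory:
   step    t(s)  obj.x    obj.z    obj.vx   obj.vz 
     93  0.2085   +0.132  +0.001  +0.892  -0.455
    187  0.4193   +0.415  -0.143  +1.794  -0.914
    281  0.6300   +0.888  -0.384  +2.696  -1.374


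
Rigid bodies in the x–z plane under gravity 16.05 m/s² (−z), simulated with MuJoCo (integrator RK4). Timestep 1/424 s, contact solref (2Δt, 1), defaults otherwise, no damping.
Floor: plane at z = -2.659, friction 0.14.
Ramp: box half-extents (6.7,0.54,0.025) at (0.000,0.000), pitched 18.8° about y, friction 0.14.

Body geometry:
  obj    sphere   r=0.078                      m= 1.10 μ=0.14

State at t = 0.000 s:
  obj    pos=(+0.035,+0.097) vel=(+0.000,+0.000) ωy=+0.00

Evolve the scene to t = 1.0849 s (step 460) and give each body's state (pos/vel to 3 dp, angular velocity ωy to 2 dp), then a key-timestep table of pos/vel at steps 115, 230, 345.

State at t = 1.0849 s:
  obj    pos=(+2.093,-0.604) vel=(+3.795,-1.292) ωy=+51.38

Key-timestep trajectory:
   step    t(s)  obj.x    obj.z    obj.vx   obj.vz 
    115  0.2712   +0.164  +0.053  +0.949  -0.323
    230  0.5425   +0.550  -0.078  +1.897  -0.646
    345  0.8137   +1.193  -0.297  +2.846  -0.969


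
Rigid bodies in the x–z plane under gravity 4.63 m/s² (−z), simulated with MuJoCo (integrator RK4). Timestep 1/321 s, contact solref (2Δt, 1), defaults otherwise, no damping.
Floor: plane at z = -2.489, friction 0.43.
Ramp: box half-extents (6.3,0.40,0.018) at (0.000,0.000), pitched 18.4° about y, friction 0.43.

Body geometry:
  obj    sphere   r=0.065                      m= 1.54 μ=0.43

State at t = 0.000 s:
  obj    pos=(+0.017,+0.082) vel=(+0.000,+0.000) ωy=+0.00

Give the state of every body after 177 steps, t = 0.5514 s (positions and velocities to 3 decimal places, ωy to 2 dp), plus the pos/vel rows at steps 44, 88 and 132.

State at t = 0.5514 s:
  obj    pos=(+0.168,+0.032) vel=(+0.546,-0.182) ωy=+8.85

Key-timestep trajectory:
   step    t(s)  obj.x    obj.z    obj.vx   obj.vz 
     44  0.1371   +0.026  +0.079  +0.136  -0.045
     88  0.2741   +0.054  +0.069  +0.272  -0.090
    132  0.4112   +0.101  +0.054  +0.407  -0.136


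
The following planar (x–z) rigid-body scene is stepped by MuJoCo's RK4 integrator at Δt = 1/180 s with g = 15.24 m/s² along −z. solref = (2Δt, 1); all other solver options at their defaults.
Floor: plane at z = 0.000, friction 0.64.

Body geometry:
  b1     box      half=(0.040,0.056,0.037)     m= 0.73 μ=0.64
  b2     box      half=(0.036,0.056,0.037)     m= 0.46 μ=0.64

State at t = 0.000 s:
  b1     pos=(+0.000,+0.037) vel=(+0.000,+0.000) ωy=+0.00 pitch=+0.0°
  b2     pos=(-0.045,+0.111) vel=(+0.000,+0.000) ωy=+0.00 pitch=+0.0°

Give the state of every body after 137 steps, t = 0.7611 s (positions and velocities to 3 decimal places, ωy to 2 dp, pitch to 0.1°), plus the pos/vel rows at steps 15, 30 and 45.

State at t = 0.7611 s:
  b1     pos=(+0.000,+0.037) vel=(+0.000,+0.000) ωy=+0.00 pitch=+0.0°
  b2     pos=(-0.089,+0.036) vel=(+0.000,+0.000) ωy=+0.00 pitch=-90.0°

Key-timestep trajectory:
   step    t(s)  b1.x    b1.z    b1.vx   b1.vz   b2.x    b2.z    b2.vx   b2.vz 
     15  0.0833   +0.000  +0.037  +0.000  +0.000   -0.050  +0.110  -0.131  -0.034
     30  0.1667   +0.000  +0.037  +0.000  +0.000   -0.070  +0.096  -0.334  -0.422
     45  0.2500   +0.000  +0.037  +0.000  +0.000   -0.091  +0.031  +0.124  +0.148


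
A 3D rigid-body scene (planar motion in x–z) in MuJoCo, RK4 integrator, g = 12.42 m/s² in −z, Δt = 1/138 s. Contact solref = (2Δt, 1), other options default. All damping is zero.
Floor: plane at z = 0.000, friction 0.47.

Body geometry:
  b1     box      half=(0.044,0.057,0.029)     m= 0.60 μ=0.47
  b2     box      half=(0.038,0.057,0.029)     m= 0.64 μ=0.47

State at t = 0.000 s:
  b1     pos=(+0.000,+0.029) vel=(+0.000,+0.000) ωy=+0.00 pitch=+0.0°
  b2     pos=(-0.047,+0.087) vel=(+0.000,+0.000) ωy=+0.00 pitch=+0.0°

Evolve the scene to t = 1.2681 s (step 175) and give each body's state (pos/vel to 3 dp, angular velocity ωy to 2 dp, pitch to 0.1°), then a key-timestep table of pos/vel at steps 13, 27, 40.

State at t = 1.2681 s:
  b1     pos=(+0.000,+0.029) vel=(+0.000,+0.000) ωy=+0.00 pitch=+0.0°
  b2     pos=(-0.084,+0.038) vel=(+0.000,+0.000) ωy=+0.00 pitch=-90.0°

Key-timestep trajectory:
   step    t(s)  b1.x    b1.z    b1.vx   b1.vz   b2.x    b2.z    b2.vx   b2.vz 
     13  0.0942   +0.000  +0.029  +0.000  +0.001   -0.050  +0.086  -0.084  -0.018
     27  0.1957   +0.000  +0.029  +0.000  +0.000   -0.068  +0.075  -0.255  -0.373
     40  0.2899   +0.000  +0.029  +0.000  +0.000   -0.086  +0.036  +0.065  +0.087


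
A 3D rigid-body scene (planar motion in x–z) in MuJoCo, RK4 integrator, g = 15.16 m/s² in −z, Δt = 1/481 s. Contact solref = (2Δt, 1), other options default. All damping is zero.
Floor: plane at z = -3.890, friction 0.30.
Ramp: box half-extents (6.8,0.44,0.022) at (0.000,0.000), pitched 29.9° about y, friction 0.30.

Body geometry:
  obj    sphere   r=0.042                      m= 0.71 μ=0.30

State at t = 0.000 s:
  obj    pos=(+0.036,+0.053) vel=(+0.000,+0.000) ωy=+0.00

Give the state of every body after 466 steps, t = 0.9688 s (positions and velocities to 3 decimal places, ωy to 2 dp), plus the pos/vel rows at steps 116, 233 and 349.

State at t = 0.9688 s:
  obj    pos=(+2.232,-1.210) vel=(+4.534,-2.607) ωy=+124.50

Key-timestep trajectory:
   step    t(s)  obj.x    obj.z    obj.vx   obj.vz 
    116  0.2412   +0.172  -0.025  +1.129  -0.649
    233  0.4844   +0.585  -0.263  +2.267  -1.304
    349  0.7256   +1.268  -0.655  +3.395  -1.952


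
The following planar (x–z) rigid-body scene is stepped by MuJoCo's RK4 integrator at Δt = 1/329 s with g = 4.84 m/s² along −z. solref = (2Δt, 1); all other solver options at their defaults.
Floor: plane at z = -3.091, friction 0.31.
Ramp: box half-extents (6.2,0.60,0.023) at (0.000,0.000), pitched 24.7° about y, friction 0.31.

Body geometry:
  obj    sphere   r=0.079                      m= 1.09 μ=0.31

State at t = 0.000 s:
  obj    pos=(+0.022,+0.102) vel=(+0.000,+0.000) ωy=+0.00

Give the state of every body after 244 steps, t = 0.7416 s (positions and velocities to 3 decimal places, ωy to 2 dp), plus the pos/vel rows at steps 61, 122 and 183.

State at t = 0.7416 s:
  obj    pos=(+0.383,-0.064) vel=(+0.973,-0.448) ωy=+13.56

Key-timestep trajectory:
   step    t(s)  obj.x    obj.z    obj.vx   obj.vz 
     61  0.1854   +0.045  +0.092  +0.243  -0.112
    122  0.3708   +0.112  +0.061  +0.487  -0.224
    183  0.5562   +0.225  +0.009  +0.730  -0.336


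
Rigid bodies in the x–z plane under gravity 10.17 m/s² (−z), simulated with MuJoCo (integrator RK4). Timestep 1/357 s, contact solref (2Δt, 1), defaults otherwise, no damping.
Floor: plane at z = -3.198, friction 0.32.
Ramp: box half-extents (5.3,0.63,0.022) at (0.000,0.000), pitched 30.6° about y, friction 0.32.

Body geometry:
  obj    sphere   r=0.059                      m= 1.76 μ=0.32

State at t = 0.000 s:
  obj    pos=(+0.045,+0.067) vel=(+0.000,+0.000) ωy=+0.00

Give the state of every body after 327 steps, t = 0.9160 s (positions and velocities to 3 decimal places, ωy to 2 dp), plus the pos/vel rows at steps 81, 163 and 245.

State at t = 0.9160 s:
  obj    pos=(+1.380,-0.722) vel=(+2.915,-1.724) ωy=+57.40

Key-timestep trajectory:
   step    t(s)  obj.x    obj.z    obj.vx   obj.vz 
     81  0.2269   +0.127  +0.019  +0.722  -0.427
    163  0.4566   +0.377  -0.129  +1.453  -0.859
    245  0.6863   +0.795  -0.376  +2.184  -1.292


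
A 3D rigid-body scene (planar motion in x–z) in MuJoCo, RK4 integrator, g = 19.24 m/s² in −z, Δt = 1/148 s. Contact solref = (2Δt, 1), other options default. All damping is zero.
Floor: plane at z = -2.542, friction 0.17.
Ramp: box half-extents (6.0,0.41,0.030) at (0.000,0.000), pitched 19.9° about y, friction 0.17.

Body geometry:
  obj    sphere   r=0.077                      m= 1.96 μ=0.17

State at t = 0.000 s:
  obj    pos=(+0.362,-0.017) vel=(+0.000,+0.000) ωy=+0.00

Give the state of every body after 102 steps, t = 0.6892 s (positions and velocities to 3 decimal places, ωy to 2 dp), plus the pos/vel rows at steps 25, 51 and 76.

State at t = 0.6892 s:
  obj    pos=(+1.407,-0.395) vel=(+3.032,-1.097) ωy=+41.85

Key-timestep trajectory:
   step    t(s)  obj.x    obj.z    obj.vx   obj.vz 
     25  0.1689   +0.425  -0.040  +0.743  -0.269
     51  0.3446   +0.623  -0.112  +1.516  -0.549
     76  0.5135   +0.942  -0.227  +2.259  -0.818


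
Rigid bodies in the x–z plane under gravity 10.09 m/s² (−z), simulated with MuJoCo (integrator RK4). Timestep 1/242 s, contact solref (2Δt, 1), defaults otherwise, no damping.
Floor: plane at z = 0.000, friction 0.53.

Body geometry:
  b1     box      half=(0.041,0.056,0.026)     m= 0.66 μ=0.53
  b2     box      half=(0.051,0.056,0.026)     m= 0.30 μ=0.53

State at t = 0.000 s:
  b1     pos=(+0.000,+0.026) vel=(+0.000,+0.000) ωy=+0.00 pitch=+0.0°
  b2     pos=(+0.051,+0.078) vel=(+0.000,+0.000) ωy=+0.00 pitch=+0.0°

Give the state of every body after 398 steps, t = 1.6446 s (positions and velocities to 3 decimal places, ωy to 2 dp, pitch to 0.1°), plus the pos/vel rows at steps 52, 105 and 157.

State at t = 1.6446 s:
  b1     pos=(+0.000,+0.026) vel=(+0.000,+0.000) ωy=+0.00 pitch=+0.0°
  b2     pos=(+0.103,+0.051) vel=(+0.000,+0.000) ωy=+0.00 pitch=+90.0°

Key-timestep trajectory:
   step    t(s)  b1.x    b1.z    b1.vx   b1.vz   b2.x    b2.z    b2.vx   b2.vz 
     52  0.2149   +0.000  +0.026  +0.000  +0.000   +0.082  +0.057  +0.255  -0.015
    105  0.4339   +0.000  +0.026  +0.000  +0.000   +0.117  +0.056  -0.030  -0.007
    157  0.6488   +0.000  +0.026  +0.000  +0.000   +0.100  +0.052  +0.107  -0.056


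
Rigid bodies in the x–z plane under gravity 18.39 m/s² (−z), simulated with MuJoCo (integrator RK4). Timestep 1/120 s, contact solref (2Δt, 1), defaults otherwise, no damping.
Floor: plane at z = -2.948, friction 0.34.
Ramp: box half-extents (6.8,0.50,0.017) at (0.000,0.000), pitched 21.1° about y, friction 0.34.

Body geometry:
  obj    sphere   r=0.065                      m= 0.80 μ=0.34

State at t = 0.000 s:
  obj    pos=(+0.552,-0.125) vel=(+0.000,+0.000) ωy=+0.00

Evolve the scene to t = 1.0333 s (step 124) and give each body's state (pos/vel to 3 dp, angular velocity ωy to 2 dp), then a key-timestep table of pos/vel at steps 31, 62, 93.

State at t = 1.0333 s:
  obj    pos=(+2.907,-1.034) vel=(+4.558,-1.759) ωy=+75.16

Key-timestep trajectory:
   step    t(s)  obj.x    obj.z    obj.vx   obj.vz 
     31  0.2583   +0.699  -0.182  +1.140  -0.440
     62  0.5167   +1.141  -0.352  +2.279  -0.880
     93  0.7750   +1.877  -0.636  +3.419  -1.319


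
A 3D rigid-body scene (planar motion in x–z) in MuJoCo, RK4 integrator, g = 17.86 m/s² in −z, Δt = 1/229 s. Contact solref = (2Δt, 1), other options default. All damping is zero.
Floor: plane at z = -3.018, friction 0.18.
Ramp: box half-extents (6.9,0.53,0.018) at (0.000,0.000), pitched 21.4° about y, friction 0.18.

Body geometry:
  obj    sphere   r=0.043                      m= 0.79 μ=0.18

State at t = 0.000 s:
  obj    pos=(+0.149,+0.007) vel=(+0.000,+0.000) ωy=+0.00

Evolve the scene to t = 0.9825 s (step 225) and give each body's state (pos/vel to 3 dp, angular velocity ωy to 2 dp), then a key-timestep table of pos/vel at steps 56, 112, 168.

State at t = 0.9825 s:
  obj    pos=(+2.241,-0.813) vel=(+4.258,-1.669) ωy=+106.34

Key-timestep trajectory:
   step    t(s)  obj.x    obj.z    obj.vx   obj.vz 
     56  0.2445   +0.279  -0.044  +1.060  -0.415
    112  0.4891   +0.668  -0.196  +2.120  -0.831
    168  0.7336   +1.315  -0.450  +3.180  -1.246


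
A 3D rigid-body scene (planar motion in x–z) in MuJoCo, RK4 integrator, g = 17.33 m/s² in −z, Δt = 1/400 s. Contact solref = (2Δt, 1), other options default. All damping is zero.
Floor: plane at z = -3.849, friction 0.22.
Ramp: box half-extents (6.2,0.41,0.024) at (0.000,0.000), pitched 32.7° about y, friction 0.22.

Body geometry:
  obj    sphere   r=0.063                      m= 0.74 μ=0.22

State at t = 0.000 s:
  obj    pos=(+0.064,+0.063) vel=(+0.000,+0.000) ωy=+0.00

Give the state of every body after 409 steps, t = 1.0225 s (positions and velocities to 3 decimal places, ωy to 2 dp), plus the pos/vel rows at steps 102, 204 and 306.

State at t = 1.0225 s:
  obj    pos=(+3.006,-1.826) vel=(+5.754,-3.694) ωy=+108.52

Key-timestep trajectory:
   step    t(s)  obj.x    obj.z    obj.vx   obj.vz 
    102  0.2550   +0.247  -0.055  +1.435  -0.921
    204  0.5100   +0.796  -0.408  +2.870  -1.843
    306  0.7650   +1.711  -0.995  +4.305  -2.764


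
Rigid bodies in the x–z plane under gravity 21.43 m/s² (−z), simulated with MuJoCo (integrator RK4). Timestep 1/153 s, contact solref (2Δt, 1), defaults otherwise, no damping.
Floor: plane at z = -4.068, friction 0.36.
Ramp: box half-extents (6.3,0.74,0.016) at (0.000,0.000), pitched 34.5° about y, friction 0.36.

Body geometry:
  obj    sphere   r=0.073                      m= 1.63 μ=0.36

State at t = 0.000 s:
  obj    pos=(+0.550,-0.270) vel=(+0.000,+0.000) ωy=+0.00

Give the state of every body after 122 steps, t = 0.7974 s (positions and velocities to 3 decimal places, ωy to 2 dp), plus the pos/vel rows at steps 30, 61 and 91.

State at t = 0.7974 s:
  obj    pos=(+2.822,-1.831) vel=(+5.698,-3.916) ωy=+94.68

Key-timestep trajectory:
   step    t(s)  obj.x    obj.z    obj.vx   obj.vz 
     30  0.1961   +0.688  -0.365  +1.401  -0.963
     61  0.3987   +1.118  -0.660  +2.849  -1.958
     91  0.5948   +1.814  -1.139  +4.250  -2.921


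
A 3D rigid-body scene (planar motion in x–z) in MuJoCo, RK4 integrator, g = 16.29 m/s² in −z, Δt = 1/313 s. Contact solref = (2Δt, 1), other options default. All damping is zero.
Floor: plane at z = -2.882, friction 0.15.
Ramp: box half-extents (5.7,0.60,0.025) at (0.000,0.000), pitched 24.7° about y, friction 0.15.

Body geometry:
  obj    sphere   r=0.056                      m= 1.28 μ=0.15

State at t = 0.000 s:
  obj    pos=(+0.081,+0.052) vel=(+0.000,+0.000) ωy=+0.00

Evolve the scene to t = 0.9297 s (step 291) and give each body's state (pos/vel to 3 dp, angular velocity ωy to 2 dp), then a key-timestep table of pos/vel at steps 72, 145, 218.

State at t = 0.9297 s:
  obj    pos=(+1.990,-0.826) vel=(+4.107,-1.889) ωy=+80.71

Key-timestep trajectory:
   step    t(s)  obj.x    obj.z    obj.vx   obj.vz 
     72  0.2300   +0.198  -0.002  +1.016  -0.468
    145  0.4633   +0.555  -0.166  +2.047  -0.941
    218  0.6965   +1.153  -0.441  +3.077  -1.415


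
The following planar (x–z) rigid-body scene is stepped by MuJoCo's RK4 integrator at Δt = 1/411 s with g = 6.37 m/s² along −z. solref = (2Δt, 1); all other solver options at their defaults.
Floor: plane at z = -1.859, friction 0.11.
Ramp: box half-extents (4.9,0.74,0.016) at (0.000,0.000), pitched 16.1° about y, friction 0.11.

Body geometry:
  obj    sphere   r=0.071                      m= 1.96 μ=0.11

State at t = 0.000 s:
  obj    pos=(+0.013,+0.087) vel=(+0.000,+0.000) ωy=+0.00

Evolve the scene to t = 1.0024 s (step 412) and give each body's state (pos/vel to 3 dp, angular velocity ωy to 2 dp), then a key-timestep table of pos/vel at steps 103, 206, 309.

State at t = 1.0024 s:
  obj    pos=(+0.622,-0.089) vel=(+1.215,-0.351) ωy=+17.81

Key-timestep trajectory:
   step    t(s)  obj.x    obj.z    obj.vx   obj.vz 
    103  0.2506   +0.051  +0.076  +0.304  -0.088
    206  0.5012   +0.165  +0.043  +0.608  -0.175
    309  0.7518   +0.356  -0.012  +0.911  -0.263


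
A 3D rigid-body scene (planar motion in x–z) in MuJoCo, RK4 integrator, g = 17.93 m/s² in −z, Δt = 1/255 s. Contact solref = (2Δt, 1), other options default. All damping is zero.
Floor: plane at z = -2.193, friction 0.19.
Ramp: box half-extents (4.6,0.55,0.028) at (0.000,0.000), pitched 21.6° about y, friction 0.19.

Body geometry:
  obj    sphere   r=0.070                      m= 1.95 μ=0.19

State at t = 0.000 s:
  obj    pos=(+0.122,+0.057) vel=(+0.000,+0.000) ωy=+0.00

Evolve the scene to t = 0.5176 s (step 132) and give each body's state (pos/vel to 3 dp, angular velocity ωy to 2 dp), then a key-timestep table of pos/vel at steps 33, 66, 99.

State at t = 0.5176 s:
  obj    pos=(+0.709,-0.175) vel=(+2.269,-0.899) ωy=+34.85

Key-timestep trajectory:
   step    t(s)  obj.x    obj.z    obj.vx   obj.vz 
     33  0.1294   +0.159  +0.043  +0.568  -0.225
     66  0.2588   +0.269  -0.001  +1.135  -0.449
     99  0.3882   +0.452  -0.074  +1.702  -0.674


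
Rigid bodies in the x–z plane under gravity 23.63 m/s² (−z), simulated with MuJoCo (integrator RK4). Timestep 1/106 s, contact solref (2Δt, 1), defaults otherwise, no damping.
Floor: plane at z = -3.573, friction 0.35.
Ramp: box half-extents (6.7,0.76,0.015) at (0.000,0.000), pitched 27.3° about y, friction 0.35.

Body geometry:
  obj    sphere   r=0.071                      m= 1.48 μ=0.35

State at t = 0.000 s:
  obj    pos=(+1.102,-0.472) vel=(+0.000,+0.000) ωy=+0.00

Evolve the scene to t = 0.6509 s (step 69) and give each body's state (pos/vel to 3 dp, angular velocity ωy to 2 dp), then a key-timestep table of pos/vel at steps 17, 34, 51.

State at t = 0.6509 s:
  obj    pos=(+2.559,-1.224) vel=(+4.477,-2.311) ωy=+70.94

Key-timestep trajectory:
   step    t(s)  obj.x    obj.z    obj.vx   obj.vz 
     17  0.1604   +1.191  -0.518  +1.103  -0.569
     34  0.3208   +1.456  -0.655  +2.206  -1.139
     51  0.4811   +1.898  -0.883  +3.309  -1.708


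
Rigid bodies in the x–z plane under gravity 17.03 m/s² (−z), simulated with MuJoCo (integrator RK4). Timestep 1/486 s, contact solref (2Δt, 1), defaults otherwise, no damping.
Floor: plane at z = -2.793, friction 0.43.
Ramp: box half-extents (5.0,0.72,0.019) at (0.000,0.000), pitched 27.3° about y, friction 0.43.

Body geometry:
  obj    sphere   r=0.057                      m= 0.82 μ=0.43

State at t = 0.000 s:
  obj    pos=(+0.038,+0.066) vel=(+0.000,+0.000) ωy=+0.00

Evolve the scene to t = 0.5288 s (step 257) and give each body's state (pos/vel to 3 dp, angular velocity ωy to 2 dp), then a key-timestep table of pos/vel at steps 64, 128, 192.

State at t = 0.5288 s:
  obj    pos=(+0.731,-0.292) vel=(+2.622,-1.353) ωy=+51.75

Key-timestep trajectory:
   step    t(s)  obj.x    obj.z    obj.vx   obj.vz 
     64  0.1317   +0.081  +0.044  +0.653  -0.337
    128  0.2634   +0.210  -0.023  +1.306  -0.674
    192  0.3951   +0.425  -0.134  +1.959  -1.011


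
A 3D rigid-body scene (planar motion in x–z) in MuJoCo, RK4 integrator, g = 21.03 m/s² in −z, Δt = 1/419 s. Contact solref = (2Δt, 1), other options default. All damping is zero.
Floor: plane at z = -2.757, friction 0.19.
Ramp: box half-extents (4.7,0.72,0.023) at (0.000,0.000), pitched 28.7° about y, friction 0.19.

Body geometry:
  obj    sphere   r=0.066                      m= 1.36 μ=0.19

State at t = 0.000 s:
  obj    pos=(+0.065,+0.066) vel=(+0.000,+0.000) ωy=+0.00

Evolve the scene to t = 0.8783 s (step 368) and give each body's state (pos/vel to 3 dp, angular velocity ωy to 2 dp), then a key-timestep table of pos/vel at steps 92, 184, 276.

State at t = 0.8783 s:
  obj    pos=(+2.506,-1.270) vel=(+5.558,-3.043) ωy=+95.98

Key-timestep trajectory:
   step    t(s)  obj.x    obj.z    obj.vx   obj.vz 
     92  0.2196   +0.218  -0.018  +1.390  -0.761
    184  0.4391   +0.675  -0.268  +2.779  -1.521
    276  0.6587   +1.438  -0.686  +4.168  -2.282


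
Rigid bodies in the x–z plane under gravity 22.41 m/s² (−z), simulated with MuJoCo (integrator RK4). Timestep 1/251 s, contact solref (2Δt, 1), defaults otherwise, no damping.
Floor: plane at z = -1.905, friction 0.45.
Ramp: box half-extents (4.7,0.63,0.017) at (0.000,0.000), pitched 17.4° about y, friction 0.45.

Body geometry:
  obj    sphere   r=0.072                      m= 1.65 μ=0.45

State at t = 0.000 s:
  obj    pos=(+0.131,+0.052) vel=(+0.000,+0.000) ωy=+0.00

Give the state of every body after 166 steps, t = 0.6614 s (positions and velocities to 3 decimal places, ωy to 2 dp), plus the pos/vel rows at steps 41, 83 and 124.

State at t = 0.6614 s:
  obj    pos=(+1.130,-0.261) vel=(+3.021,-0.947) ωy=+43.96

Key-timestep trajectory:
   step    t(s)  obj.x    obj.z    obj.vx   obj.vz 
     41  0.1633   +0.192  +0.033  +0.746  -0.234
     83  0.3307   +0.381  -0.026  +1.511  -0.473
    124  0.4940   +0.689  -0.123  +2.257  -0.707


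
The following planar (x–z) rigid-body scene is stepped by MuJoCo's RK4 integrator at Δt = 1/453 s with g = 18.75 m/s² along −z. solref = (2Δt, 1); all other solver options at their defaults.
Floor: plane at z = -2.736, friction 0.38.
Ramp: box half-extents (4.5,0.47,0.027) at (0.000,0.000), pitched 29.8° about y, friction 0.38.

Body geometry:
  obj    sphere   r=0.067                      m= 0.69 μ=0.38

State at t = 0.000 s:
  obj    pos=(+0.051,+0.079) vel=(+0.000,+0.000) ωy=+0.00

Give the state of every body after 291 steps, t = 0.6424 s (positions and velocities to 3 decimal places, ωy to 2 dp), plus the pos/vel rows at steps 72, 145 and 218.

State at t = 0.6424 s:
  obj    pos=(+1.243,-0.603) vel=(+3.710,-2.125) ωy=+63.81

Key-timestep trajectory:
   step    t(s)  obj.x    obj.z    obj.vx   obj.vz 
     72  0.1589   +0.124  +0.037  +0.918  -0.526
    145  0.3201   +0.347  -0.090  +1.849  -1.059
    218  0.4812   +0.720  -0.304  +2.780  -1.592


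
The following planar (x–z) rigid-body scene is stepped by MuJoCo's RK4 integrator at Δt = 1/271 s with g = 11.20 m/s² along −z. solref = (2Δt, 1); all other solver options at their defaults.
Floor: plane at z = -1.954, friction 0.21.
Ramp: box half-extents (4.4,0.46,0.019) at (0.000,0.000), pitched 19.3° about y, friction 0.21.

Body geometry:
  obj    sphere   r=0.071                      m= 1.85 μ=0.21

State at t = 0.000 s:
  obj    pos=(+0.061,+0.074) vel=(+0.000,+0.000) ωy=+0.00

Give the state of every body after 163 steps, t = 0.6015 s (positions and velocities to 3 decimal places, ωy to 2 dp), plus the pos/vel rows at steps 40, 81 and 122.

State at t = 0.6015 s:
  obj    pos=(+0.512,-0.084) vel=(+1.501,-0.526) ωy=+22.40

Key-timestep trajectory:
   step    t(s)  obj.x    obj.z    obj.vx   obj.vz 
     40  0.1476   +0.088  +0.064  +0.368  -0.129
     81  0.2989   +0.173  +0.035  +0.746  -0.261
    122  0.4502   +0.314  -0.015  +1.124  -0.393


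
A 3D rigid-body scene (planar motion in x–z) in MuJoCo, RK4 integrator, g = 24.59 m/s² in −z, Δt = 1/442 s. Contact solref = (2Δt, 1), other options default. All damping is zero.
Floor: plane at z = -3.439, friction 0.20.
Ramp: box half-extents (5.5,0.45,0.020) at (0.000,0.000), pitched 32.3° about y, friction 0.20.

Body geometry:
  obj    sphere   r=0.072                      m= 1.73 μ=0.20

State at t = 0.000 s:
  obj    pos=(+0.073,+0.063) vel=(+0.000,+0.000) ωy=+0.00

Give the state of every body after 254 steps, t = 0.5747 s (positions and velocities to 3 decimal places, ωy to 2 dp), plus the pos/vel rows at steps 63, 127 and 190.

State at t = 0.5747 s:
  obj    pos=(+1.383,-0.765) vel=(+4.559,-2.882) ωy=+74.89

Key-timestep trajectory:
   step    t(s)  obj.x    obj.z    obj.vx   obj.vz 
     63  0.1425   +0.154  +0.012  +1.131  -0.715
    127  0.2873   +0.401  -0.144  +2.280  -1.441
    190  0.4299   +0.806  -0.401  +3.411  -2.156


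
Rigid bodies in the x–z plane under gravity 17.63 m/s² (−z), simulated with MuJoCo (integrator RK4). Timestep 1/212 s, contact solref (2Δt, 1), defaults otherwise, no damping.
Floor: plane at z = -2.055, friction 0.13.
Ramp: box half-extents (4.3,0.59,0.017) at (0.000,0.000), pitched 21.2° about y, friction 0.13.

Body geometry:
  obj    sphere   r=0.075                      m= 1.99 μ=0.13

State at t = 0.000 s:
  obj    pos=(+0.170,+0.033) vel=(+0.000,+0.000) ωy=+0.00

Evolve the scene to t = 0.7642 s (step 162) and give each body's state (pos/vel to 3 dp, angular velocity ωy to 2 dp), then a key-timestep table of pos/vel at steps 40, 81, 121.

State at t = 0.7642 s:
  obj    pos=(+1.410,-0.448) vel=(+3.245,-1.259) ωy=+46.38

Key-timestep trajectory:
   step    t(s)  obj.x    obj.z    obj.vx   obj.vz 
     40  0.1887   +0.246  +0.003  +0.801  -0.311
     81  0.3821   +0.480  -0.088  +1.623  -0.629
    121  0.5708   +0.862  -0.236  +2.424  -0.940


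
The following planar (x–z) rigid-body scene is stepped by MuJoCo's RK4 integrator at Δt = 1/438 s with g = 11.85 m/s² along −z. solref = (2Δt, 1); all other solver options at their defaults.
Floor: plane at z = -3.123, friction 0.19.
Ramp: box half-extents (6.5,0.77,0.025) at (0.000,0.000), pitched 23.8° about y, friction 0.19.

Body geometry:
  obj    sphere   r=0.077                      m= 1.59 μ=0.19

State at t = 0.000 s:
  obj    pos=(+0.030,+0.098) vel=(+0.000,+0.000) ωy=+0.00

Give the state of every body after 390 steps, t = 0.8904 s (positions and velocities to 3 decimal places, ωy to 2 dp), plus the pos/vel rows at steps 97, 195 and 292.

State at t = 0.8904 s:
  obj    pos=(+1.269,-0.448) vel=(+2.783,-1.227) ωy=+39.49

Key-timestep trajectory:
   step    t(s)  obj.x    obj.z    obj.vx   obj.vz 
     97  0.2215   +0.107  +0.064  +0.692  -0.305
    195  0.4452   +0.340  -0.038  +1.391  -0.614
    292  0.6667   +0.725  -0.208  +2.084  -0.919


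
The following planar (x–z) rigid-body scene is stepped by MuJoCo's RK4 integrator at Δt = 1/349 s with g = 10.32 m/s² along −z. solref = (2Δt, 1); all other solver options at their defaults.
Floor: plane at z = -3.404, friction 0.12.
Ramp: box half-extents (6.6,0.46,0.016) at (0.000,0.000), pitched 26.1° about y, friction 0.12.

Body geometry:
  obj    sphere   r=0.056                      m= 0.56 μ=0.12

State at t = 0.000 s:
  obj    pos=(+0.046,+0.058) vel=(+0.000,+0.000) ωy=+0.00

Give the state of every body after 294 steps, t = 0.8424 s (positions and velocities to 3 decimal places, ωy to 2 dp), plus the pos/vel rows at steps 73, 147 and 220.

State at t = 0.8424 s:
  obj    pos=(+1.138,-0.477) vel=(+2.600,-1.252) ωy=+41.92

Key-timestep trajectory:
   step    t(s)  obj.x    obj.z    obj.vx   obj.vz 
     73  0.2092   +0.113  +0.025  +0.648  -0.305
    147  0.4212   +0.319  -0.076  +1.295  -0.641
    220  0.6304   +0.658  -0.242  +1.941  -0.951


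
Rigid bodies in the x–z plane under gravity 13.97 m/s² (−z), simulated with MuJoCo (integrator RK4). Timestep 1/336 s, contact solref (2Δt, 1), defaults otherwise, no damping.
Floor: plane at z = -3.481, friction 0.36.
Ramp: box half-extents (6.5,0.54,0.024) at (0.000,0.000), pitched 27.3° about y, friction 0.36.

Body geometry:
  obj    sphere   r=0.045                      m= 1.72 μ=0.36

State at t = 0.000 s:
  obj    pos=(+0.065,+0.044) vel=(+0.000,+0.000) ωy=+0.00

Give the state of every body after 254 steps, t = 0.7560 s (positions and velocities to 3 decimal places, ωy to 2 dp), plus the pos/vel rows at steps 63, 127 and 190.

State at t = 0.7560 s:
  obj    pos=(+1.227,-0.556) vel=(+3.074,-1.587) ωy=+76.87

Key-timestep trajectory:
   step    t(s)  obj.x    obj.z    obj.vx   obj.vz 
     63  0.1875   +0.137  +0.007  +0.763  -0.394
    127  0.3780   +0.356  -0.106  +1.537  -0.793
    190  0.5655   +0.715  -0.292  +2.300  -1.187


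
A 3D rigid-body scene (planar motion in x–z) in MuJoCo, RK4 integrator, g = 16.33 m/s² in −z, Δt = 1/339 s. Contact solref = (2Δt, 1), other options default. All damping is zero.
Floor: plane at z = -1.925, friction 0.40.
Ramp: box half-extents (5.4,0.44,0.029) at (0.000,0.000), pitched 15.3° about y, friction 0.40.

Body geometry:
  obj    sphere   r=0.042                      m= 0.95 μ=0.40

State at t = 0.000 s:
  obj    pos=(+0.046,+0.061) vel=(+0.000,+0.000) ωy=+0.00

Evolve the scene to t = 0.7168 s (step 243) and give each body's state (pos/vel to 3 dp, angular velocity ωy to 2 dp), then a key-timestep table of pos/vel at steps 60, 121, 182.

State at t = 0.7168 s:
  obj    pos=(+0.809,-0.148) vel=(+2.128,-0.582) ωy=+52.52

Key-timestep trajectory:
   step    t(s)  obj.x    obj.z    obj.vx   obj.vz 
     60  0.1770   +0.093  +0.048  +0.526  -0.144
    121  0.3569   +0.235  +0.009  +1.060  -0.290
    182  0.5369   +0.474  -0.056  +1.594  -0.436


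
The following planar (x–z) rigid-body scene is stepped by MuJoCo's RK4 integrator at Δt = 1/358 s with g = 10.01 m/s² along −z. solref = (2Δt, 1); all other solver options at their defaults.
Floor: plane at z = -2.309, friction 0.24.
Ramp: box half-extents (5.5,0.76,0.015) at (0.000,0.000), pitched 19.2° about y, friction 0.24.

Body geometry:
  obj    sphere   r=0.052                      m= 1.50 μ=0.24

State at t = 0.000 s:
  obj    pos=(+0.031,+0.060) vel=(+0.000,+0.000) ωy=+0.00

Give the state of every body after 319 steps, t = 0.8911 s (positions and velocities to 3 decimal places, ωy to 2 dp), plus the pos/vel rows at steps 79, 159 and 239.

State at t = 0.8911 s:
  obj    pos=(+0.913,-0.247) vel=(+1.979,-0.689) ωy=+40.29

Key-timestep trajectory:
   step    t(s)  obj.x    obj.z    obj.vx   obj.vz 
     79  0.2207   +0.085  +0.041  +0.490  -0.171
    159  0.4441   +0.250  -0.016  +0.986  -0.343
    239  0.6676   +0.526  -0.112  +1.483  -0.516


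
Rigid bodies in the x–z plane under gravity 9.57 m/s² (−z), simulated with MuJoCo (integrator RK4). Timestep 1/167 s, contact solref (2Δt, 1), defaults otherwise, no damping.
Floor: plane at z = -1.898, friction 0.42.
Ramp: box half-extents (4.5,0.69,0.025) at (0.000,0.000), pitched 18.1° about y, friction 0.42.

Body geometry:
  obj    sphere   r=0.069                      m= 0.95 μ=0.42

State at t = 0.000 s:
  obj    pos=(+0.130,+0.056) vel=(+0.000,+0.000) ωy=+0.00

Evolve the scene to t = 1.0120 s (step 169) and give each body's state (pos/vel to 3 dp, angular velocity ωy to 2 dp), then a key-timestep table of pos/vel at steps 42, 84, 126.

State at t = 1.0120 s:
  obj    pos=(+1.164,-0.282) vel=(+2.043,-0.668) ωy=+31.14

Key-timestep trajectory:
   step    t(s)  obj.x    obj.z    obj.vx   obj.vz 
     42  0.2515   +0.194  +0.035  +0.508  -0.166
     84  0.5030   +0.386  -0.027  +1.015  -0.332
    126  0.7545   +0.705  -0.131  +1.523  -0.498


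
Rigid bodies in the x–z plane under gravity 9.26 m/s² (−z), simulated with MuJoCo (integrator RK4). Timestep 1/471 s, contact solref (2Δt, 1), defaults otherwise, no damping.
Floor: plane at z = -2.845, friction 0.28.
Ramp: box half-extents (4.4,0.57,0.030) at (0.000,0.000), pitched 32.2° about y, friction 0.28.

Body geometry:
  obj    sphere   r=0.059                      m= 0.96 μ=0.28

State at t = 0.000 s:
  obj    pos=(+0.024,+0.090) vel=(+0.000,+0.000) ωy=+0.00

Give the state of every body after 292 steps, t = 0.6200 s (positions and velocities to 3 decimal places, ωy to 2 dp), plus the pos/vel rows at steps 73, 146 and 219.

State at t = 0.6200 s:
  obj    pos=(+0.597,-0.271) vel=(+1.849,-1.164) ωy=+37.03

Key-timestep trajectory:
   step    t(s)  obj.x    obj.z    obj.vx   obj.vz 
     73  0.1550   +0.060  +0.067  +0.462  -0.291
    146  0.3100   +0.167  +0.000  +0.925  -0.582
    219  0.4650   +0.346  -0.113  +1.387  -0.873


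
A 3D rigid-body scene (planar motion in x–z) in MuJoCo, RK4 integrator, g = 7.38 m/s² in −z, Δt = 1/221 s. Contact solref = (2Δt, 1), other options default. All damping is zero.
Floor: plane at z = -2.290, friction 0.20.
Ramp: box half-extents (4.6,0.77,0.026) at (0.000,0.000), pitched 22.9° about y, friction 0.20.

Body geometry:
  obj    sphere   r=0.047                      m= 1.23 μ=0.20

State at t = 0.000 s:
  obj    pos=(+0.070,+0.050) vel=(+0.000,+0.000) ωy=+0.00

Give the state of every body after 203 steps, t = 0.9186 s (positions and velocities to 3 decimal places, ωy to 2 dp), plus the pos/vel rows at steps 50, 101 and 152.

State at t = 0.9186 s:
  obj    pos=(+0.867,-0.287) vel=(+1.736,-0.733) ωy=+40.08

Key-timestep trajectory:
   step    t(s)  obj.x    obj.z    obj.vx   obj.vz 
     50  0.2262   +0.118  +0.029  +0.428  -0.181
    101  0.4570   +0.267  -0.034  +0.864  -0.365
    152  0.6878   +0.517  -0.139  +1.300  -0.549


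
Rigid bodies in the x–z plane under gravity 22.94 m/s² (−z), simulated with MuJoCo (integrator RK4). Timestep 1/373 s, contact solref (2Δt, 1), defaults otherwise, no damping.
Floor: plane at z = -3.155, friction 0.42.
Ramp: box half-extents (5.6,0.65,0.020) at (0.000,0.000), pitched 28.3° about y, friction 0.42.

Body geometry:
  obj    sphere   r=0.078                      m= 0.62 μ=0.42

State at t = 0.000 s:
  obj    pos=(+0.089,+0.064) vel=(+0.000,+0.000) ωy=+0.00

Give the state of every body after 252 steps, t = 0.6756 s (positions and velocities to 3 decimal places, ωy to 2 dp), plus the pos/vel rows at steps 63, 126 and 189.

State at t = 0.6756 s:
  obj    pos=(+1.650,-0.777) vel=(+4.621,-2.488) ωy=+67.28

Key-timestep trajectory:
   step    t(s)  obj.x    obj.z    obj.vx   obj.vz 
     63  0.1689   +0.186  +0.011  +1.155  -0.622
    126  0.3378   +0.479  -0.147  +2.311  -1.244
    189  0.5067   +0.967  -0.409  +3.466  -1.866


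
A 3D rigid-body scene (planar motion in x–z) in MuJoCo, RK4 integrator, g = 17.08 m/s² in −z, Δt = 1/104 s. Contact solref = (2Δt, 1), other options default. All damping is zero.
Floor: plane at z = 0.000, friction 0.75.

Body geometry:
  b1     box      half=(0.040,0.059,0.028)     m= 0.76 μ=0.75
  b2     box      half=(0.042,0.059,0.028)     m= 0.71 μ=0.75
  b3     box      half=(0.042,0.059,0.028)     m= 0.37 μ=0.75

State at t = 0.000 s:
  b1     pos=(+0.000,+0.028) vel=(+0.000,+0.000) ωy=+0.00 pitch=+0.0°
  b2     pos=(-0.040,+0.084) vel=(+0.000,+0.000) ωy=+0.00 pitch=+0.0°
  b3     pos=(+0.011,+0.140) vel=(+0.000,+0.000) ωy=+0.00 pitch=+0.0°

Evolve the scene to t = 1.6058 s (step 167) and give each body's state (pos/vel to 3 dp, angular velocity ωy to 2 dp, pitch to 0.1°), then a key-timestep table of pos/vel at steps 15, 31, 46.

State at t = 1.6058 s:
  b1     pos=(+0.000,+0.028) vel=(+0.000,+0.000) ωy=+0.00 pitch=+0.0°
  b2     pos=(-0.077,+0.042) vel=(+0.000,+0.000) ωy=+0.00 pitch=-90.0°
  b3     pos=(+0.109,+0.028) vel=(+0.000,+0.000) ωy=+0.00 pitch=+180.0°

Key-timestep trajectory:
   step    t(s)  b1.x    b1.z    b1.vx   b1.vz   b2.x    b2.z    b2.vx   b2.vz   b3.x    b3.z    b3.vx   b3.vz 
     15  0.1442   +0.000  +0.028  -0.001  +0.000   -0.041  +0.084  -0.007  +0.000   +0.037  +0.103  +0.337  -0.812
     31  0.2981   +0.000  +0.028  +0.001  +0.000   -0.047  +0.083  -0.108  -0.023   +0.112  +0.017  -0.031  +0.218
     46  0.4423   +0.000  +0.028  +0.000  +0.000   -0.080  +0.034  -0.032  +0.039   +0.109  +0.028  -0.001  +0.001


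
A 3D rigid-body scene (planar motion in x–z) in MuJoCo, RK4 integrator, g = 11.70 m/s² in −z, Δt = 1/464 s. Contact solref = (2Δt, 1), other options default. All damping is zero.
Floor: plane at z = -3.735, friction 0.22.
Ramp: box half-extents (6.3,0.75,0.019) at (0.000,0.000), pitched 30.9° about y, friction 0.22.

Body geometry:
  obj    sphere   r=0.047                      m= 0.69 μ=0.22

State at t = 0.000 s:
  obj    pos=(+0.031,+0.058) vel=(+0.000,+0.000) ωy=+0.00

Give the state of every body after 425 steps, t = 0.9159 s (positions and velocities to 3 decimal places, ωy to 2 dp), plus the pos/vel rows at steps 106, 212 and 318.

State at t = 0.9159 s:
  obj    pos=(+1.576,-0.866) vel=(+3.373,-2.019) ωy=+83.63

Key-timestep trajectory:
   step    t(s)  obj.x    obj.z    obj.vx   obj.vz 
    106  0.2284   +0.127  +0.001  +0.841  -0.504
    212  0.4569   +0.416  -0.172  +1.683  -1.007
    318  0.6853   +0.896  -0.459  +2.524  -1.511


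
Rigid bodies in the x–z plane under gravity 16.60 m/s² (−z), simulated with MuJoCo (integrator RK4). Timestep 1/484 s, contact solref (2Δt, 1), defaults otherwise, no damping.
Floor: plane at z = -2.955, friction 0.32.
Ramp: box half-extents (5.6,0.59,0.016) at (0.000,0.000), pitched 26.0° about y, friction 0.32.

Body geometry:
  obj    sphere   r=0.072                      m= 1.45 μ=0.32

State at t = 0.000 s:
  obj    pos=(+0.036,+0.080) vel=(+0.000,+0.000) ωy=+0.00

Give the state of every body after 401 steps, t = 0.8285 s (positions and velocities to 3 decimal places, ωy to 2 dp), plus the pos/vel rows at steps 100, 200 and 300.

State at t = 0.8285 s:
  obj    pos=(+1.640,-0.702) vel=(+3.871,-1.888) ωy=+59.81

Key-timestep trajectory:
   step    t(s)  obj.x    obj.z    obj.vx   obj.vz 
    100  0.2066   +0.136  +0.032  +0.965  -0.471
    200  0.4132   +0.435  -0.114  +1.931  -0.942
    300  0.6198   +0.934  -0.357  +2.896  -1.412
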